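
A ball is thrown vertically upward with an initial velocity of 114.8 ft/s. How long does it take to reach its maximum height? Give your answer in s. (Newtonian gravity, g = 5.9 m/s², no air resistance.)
t_up = v₀/g (with unit conversion) = 5.931 s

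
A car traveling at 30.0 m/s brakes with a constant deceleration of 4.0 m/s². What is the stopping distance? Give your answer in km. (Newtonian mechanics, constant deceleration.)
d = v₀² / (2a) (with unit conversion) = 0.1125 km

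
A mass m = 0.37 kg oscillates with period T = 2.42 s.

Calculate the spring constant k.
T = 2π√(m/k) → k = m(2π/T)² = 0.37×(2π/2.42)² = 2.494 N/m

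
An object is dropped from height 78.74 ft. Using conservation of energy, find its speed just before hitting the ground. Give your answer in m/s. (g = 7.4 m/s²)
mgh = ½mv² → v = √(2gh) = √(2×7.4×24) = 18.85 m/s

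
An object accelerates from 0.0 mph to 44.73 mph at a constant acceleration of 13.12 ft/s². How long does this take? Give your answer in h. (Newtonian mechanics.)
t = (v - v₀)/a (with unit conversion) = 0.001389 h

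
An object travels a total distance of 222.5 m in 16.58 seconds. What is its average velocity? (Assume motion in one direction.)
v_avg = Δd / Δt = 222.5 / 16.58 = 13.42 m/s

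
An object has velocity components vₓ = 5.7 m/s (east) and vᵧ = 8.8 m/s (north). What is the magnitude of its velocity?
|v| = √(vₓ² + vᵧ²) = √(5.7² + 8.8²) = √(109.93) = 10.48 m/s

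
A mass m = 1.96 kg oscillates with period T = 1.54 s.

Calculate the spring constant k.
T = 2π√(m/k) → k = m(2π/T)² = 1.96×(2π/1.54)² = 32.63 N/m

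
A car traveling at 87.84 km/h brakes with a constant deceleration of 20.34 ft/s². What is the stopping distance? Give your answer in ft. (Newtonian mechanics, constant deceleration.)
d = v₀² / (2a) (with unit conversion) = 157.5 ft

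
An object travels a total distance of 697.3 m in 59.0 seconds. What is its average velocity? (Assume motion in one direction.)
v_avg = Δd / Δt = 697.3 / 59.0 = 11.82 m/s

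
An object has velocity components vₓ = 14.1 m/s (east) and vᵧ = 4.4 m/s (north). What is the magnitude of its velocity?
|v| = √(vₓ² + vᵧ²) = √(14.1² + 4.4²) = √(218.17) = 14.77 m/s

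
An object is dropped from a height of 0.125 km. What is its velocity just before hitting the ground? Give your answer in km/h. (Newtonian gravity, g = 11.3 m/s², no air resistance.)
v = √(2gh) (with unit conversion) = 191.3 km/h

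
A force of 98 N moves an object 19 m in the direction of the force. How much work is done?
W = Fd = 98×19 = 1862.0 J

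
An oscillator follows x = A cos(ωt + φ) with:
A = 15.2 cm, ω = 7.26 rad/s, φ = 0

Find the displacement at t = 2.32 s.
x = A cos(ωt + φ) = 15.2×cos(7.26×2.32 + 0) = -6.413 cm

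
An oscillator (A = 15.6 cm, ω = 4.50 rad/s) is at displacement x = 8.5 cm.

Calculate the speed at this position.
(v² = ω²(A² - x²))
v = ω√(A² − x²) = 4.5×√(0.156² − 0.085²) = 0.5886 m/s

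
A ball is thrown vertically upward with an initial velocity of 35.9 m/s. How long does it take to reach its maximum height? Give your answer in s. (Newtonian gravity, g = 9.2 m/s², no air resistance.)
t_up = v₀/g = 3.902 s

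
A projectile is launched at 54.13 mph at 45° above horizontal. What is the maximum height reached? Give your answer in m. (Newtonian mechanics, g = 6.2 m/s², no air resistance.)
H = v₀²sin²(θ)/(2g) (with unit conversion) = 23.61 m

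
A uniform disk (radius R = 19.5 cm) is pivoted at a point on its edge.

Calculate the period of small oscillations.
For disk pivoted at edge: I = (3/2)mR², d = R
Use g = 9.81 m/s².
I/m = (3/2)R² = 0.05704 m²; d = R = 0.195 m
T = 2π√((3/2)R²/(gR)) = 2π√(3R/(2g)) = 1.085 s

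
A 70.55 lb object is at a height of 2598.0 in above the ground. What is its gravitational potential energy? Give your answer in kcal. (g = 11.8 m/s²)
PE = mgh = 32 kg × 11.8 m/s² × 65.99 m = 2.492e+04 J = 5.956 kcal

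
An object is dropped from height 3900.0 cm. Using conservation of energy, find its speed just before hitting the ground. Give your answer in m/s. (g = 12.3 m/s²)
mgh = ½mv² → v = √(2gh) = √(2×12.3×39) = 30.97 m/s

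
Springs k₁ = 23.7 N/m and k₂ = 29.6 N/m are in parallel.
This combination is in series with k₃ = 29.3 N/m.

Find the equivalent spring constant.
k₁₂ = k₁ + k₂ = 53.3 N/m (parallel)
1/k_eq = 1/k₁₂ + 1/k₃ → k_eq = 18.91 N/m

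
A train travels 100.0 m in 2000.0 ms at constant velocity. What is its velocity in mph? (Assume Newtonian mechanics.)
v = d/t (with unit conversion) = 111.8 mph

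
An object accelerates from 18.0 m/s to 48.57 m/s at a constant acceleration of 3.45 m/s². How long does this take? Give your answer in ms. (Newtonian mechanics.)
t = (v - v₀)/a (with unit conversion) = 8861.0 ms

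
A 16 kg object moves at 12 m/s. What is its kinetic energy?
KE = ½mv² = ½×16×12² = 1152.0 J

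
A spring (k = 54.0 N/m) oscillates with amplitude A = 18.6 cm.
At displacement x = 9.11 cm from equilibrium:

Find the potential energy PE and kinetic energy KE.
E_total = ½kA² = ½×54.0×(0.186)² = 0.9341 J
PE = ½kx² = ½×54.0×(0.0911)² = 0.2241 J
KE = E_total − PE = 0.71 J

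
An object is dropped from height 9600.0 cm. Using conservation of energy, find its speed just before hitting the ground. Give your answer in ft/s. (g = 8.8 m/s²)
mgh = ½mv² → v = √(2gh) = √(2×8.8×96) = 41.1 m/s = 134.9 ft/s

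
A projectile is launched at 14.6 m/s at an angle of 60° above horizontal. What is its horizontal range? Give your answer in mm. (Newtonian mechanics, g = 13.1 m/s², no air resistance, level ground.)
R = v₀² sin(2θ) / g (with unit conversion) = 14090.0 mm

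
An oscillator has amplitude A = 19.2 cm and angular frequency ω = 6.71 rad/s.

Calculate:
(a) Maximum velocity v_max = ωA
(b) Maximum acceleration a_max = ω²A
v_max = ωA = 6.71×0.192 = 1.288 m/s
a_max = ω²A = 6.71²×0.192 = 8.645 m/s²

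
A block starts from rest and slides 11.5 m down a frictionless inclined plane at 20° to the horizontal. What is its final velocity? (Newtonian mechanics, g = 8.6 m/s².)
a = g sin(θ) = 8.6 × sin(20°) = 2.94 m/s²
v = √(2ad) = √(2 × 2.94 × 11.5) = 8.23 m/s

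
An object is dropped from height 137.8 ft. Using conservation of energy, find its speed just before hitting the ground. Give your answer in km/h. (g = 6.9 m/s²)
mgh = ½mv² → v = √(2gh) = √(2×6.9×42) = 24.08 m/s = 86.67 km/h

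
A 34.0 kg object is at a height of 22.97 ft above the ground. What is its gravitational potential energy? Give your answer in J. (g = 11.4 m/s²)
PE = mgh = 34 kg × 11.4 m/s² × 7.001 m = 2714 J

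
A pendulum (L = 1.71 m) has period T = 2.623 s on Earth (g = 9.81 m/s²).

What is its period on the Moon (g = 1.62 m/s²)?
T = 2π√(L/g), so T_moon/T_earth = √(g_earth/g_moon)
T_moon = 2π√(1.71/1.62) = 6.455 s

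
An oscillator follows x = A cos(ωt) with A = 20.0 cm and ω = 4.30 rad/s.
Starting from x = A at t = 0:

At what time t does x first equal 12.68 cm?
cos(ωt) = x/A = 12.68/20.0 = 0.634
ωt = arccos(0.634) = 0.8841 rad
t = 0.8841/4.3 = 0.2056 s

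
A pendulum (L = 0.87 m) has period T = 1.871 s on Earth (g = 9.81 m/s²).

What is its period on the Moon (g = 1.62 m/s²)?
T = 2π√(L/g), so T_moon/T_earth = √(g_earth/g_moon)
T_moon = 2π√(0.87/1.62) = 4.604 s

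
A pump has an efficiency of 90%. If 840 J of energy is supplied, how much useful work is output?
W_out = η × W_in = 0.9 × 840 = 756.0 J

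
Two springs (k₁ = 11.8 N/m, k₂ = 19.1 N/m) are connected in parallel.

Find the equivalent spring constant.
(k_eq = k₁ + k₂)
k_eq = k₁ + k₂ = 11.8 + 19.1 = 30.9 N/m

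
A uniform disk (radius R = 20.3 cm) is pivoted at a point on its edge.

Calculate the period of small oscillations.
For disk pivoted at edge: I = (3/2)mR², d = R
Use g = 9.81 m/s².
I/m = (3/2)R² = 0.06181 m²; d = R = 0.203 m
T = 2π√((3/2)R²/(gR)) = 2π√(3R/(2g)) = 1.107 s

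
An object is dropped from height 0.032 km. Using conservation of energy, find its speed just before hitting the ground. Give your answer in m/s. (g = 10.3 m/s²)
mgh = ½mv² → v = √(2gh) = √(2×10.3×32) = 25.67 m/s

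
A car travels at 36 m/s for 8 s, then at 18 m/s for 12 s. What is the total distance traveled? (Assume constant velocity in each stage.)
d₁ = v₁t₁ = 36 × 8 = 288 m
d₂ = v₂t₂ = 18 × 12 = 216 m
d_total = 288 + 216 = 504 m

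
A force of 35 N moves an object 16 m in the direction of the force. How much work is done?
W = Fd = 35×16 = 560.0 J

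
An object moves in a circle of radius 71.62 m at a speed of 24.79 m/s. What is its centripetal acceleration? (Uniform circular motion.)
a_c = v²/r = 24.79²/71.62 = 614.544/71.62 = 8.58 m/s²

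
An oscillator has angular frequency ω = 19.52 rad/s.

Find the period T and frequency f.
T = 2π/ω = 2π/19.52 = 0.3219 s; f = ω/2π = 3.107 Hz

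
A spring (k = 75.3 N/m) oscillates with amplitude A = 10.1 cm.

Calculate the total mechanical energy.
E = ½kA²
E = ½kA² = ½×75.3×(0.101)² = 0.3841 J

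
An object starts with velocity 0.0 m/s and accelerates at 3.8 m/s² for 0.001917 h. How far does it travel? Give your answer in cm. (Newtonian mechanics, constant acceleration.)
d = v₀t + ½at² (with unit conversion) = 9049.0 cm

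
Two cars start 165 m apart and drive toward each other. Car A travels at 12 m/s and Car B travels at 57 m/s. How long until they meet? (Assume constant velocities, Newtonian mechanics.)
Combined speed: v_combined = 12 + 57 = 69 m/s
Time to meet: t = d/69 = 165/69 = 2.39 s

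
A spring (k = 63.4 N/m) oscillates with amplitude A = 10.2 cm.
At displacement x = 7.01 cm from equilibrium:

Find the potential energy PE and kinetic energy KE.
E_total = ½kA² = ½×63.4×(0.102)² = 0.3298 J
PE = ½kx² = ½×63.4×(0.0701)² = 0.1558 J
KE = E_total − PE = 0.174 J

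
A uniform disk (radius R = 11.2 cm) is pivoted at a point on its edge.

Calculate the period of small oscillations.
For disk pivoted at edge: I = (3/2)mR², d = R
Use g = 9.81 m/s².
I/m = (3/2)R² = 0.01882 m²; d = R = 0.112 m
T = 2π√((3/2)R²/(gR)) = 2π√(3R/(2g)) = 0.8222 s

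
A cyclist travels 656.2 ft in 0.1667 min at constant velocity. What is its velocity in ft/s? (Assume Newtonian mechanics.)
v = d/t (with unit conversion) = 65.61 ft/s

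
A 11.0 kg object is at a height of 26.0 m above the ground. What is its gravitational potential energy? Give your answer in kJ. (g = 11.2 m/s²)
PE = mgh = 11 kg × 11.2 m/s² × 26 m = 3203 J = 3.203 kJ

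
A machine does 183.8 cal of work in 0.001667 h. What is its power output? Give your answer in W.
P = W/t = 769 J / 6.001 s = 128.1 W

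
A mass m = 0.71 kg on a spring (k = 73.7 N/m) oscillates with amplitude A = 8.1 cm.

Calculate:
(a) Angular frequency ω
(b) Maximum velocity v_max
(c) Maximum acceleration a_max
ω = √(k/m) = √(73.7/0.71) = 10.19 rad/s
v_max = ωA = 10.19×0.081 = 0.8253 m/s
a_max = ω²A = 10.19²×0.081 = 8.408 m/s²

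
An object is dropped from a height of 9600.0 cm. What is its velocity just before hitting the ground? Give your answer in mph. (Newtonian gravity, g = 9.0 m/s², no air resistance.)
v = √(2gh) (with unit conversion) = 92.99 mph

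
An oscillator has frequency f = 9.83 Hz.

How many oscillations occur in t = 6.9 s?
n = f×t = 9.83×6.9 = 67.83 oscillations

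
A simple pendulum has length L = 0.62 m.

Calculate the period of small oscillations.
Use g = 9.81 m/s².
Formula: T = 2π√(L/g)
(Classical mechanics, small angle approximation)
T = 2π√(L/g) = 2π√(0.62/9.81) = 1.58 s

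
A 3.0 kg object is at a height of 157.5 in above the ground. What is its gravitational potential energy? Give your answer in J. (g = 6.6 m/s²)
PE = mgh = 3 kg × 6.6 m/s² × 4 m = 79.21 J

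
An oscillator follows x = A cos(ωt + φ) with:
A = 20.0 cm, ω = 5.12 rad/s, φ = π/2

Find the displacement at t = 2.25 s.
x = A cos(ωt + φ) = 20.0×cos(5.12×2.25 + π/2) = 17.31 cm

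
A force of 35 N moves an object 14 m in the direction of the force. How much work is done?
W = Fd = 35×14 = 490.0 J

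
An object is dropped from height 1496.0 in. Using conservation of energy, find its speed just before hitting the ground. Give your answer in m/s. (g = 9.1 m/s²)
mgh = ½mv² → v = √(2gh) = √(2×9.1×38) = 26.3 m/s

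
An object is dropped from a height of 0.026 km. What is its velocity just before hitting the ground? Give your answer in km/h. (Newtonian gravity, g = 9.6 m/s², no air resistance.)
v = √(2gh) (with unit conversion) = 80.43 km/h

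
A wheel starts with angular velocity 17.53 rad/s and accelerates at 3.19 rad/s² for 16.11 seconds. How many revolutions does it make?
θ = ω₀t + ½αt² = 17.53×16.11 + ½×3.19×16.11² = 696.36 rad
Revolutions = θ/(2π) = 696.36/(2π) = 110.83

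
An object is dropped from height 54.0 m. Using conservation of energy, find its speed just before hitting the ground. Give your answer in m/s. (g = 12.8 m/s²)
mgh = ½mv² → v = √(2gh) = √(2×12.8×54) = 37.18 m/s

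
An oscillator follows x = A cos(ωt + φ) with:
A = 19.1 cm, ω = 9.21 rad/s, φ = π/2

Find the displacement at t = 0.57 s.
x = A cos(ωt + φ) = 19.1×cos(9.21×0.57 + π/2) = 16.41 cm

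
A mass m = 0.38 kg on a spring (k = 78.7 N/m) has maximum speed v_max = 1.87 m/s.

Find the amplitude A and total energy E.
½mv²_max = ½kA² → A = v_max√(m/k) = 1.87×√(0.38/78.7) = 0.1299 m = 12.99 cm
E = ½mv²_max = ½×0.38×1.87² = 0.6644 J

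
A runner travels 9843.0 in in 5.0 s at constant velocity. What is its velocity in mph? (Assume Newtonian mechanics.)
v = d/t (with unit conversion) = 111.9 mph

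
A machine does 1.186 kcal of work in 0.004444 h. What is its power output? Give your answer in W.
P = W/t = 4962 J / 16 s = 310.2 W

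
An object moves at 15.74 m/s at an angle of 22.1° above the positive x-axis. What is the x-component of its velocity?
vₓ = v cos(θ) = 15.74 × cos(22.1°) = 14.58 m/s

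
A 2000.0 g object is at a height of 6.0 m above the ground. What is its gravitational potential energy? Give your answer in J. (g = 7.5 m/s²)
PE = mgh = 2 kg × 7.5 m/s² × 6 m = 90 J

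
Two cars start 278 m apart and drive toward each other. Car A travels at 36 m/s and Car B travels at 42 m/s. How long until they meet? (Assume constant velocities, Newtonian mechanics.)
Combined speed: v_combined = 36 + 42 = 78 m/s
Time to meet: t = d/78 = 278/78 = 3.56 s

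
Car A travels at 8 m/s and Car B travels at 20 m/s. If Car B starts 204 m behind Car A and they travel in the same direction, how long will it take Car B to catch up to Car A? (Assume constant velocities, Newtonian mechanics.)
Relative speed: v_rel = 20 - 8 = 12 m/s
Time to catch: t = d₀/v_rel = 204/12 = 17.0 s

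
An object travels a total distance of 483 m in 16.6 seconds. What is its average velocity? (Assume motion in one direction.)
v_avg = Δd / Δt = 483 / 16.6 = 29.1 m/s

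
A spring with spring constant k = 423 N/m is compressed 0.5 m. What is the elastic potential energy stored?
PE = ½kx² = ½×423×0.5² = 52.88 J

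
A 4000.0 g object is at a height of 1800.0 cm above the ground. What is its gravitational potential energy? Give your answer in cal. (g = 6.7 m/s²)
PE = mgh = 4 kg × 6.7 m/s² × 18 m = 482.4 J = 115.3 cal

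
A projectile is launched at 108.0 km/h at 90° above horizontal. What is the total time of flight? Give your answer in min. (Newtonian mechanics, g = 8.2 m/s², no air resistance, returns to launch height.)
T = 2v₀sin(θ)/g (with unit conversion) = 0.122 min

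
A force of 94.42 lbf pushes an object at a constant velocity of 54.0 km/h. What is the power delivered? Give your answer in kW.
P = Fv = 420 N × 15 m/s = 6300 W = 6.3 kW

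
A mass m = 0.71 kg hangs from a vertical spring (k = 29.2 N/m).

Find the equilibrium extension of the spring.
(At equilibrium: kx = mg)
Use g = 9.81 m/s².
x_eq = mg/k = 0.71×9.81/29.2 = 0.2385 m = 23.85 cm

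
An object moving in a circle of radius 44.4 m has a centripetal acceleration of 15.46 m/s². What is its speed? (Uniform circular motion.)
v = √(a_c × r) = √(15.46 × 44.4) = 26.2 m/s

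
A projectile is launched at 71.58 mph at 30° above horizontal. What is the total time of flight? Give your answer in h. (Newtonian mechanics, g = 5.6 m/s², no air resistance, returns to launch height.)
T = 2v₀sin(θ)/g (with unit conversion) = 0.001587 h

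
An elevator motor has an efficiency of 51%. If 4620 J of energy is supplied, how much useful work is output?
W_out = η × W_in = 0.51 × 4620 = 2356.2 J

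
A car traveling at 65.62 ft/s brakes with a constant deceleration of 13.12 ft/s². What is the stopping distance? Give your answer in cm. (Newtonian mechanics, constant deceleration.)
d = v₀² / (2a) (with unit conversion) = 5002.0 cm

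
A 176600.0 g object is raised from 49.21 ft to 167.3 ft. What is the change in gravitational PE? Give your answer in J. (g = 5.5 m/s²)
ΔPE = mg(h₂ − h₁) = 176.6 kg × 5.5 m/s² × (50.99 − 15) m = 3.496e+04 J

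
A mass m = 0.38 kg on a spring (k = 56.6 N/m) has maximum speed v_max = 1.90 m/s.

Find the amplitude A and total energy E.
½mv²_max = ½kA² → A = v_max√(m/k) = 1.9×√(0.38/56.6) = 0.1557 m = 15.57 cm
E = ½mv²_max = ½×0.38×1.9² = 0.6859 J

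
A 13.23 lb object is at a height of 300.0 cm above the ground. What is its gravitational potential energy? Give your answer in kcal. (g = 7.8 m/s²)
PE = mgh = 6.001 kg × 7.8 m/s² × 3 m = 140.4 J = 0.03356 kcal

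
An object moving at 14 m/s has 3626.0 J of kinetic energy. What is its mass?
KE = ½mv² → m = 2KE/v² = 2×3626.0/14² = 37.0 kg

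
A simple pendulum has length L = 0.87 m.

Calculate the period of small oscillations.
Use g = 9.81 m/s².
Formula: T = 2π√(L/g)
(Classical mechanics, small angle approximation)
T = 2π√(L/g) = 2π√(0.87/9.81) = 1.871 s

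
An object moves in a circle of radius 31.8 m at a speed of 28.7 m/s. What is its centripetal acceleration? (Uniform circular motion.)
a_c = v²/r = 28.7²/31.8 = 823.69/31.8 = 25.9 m/s²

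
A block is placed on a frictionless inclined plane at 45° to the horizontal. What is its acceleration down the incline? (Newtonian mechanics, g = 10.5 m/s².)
a = g sin(θ) = 10.5 × sin(45°) = 10.5 × 0.7071 = 7.42 m/s²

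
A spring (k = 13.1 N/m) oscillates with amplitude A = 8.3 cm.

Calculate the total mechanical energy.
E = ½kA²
E = ½kA² = ½×13.1×(0.083)² = 0.04512 J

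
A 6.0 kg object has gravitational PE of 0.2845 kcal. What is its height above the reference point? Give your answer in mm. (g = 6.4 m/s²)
PE = mgh → h = PE/(mg) = 1190 J / (6 kg × 6.4 m/s²) = 31 m = 31000.0 mm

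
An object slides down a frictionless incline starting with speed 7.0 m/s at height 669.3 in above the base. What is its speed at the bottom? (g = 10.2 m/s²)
½mv₀² + mgh = ½mv² → v = √(v₀² + 2gh) = √(7² + 2×10.2×17) = 19.89 m/s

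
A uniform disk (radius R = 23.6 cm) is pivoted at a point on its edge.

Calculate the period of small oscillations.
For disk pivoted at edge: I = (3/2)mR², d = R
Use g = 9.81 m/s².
I/m = (3/2)R² = 0.08354 m²; d = R = 0.236 m
T = 2π√((3/2)R²/(gR)) = 2π√(3R/(2g)) = 1.194 s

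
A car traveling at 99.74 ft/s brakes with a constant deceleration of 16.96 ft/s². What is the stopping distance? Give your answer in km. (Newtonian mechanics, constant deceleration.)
d = v₀² / (2a) (with unit conversion) = 0.08939 km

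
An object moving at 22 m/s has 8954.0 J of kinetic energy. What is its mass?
KE = ½mv² → m = 2KE/v² = 2×8954.0/22² = 37.0 kg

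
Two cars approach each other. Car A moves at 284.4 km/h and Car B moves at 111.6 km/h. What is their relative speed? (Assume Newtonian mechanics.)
v_rel = v_A + v_B = 284.4 + 111.6 = 396.0 km/h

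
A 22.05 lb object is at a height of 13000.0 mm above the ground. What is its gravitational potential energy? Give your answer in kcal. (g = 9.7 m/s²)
PE = mgh = 10 kg × 9.7 m/s² × 13 m = 1261 J = 0.3014 kcal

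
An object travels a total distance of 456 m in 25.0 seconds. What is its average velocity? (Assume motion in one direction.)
v_avg = Δd / Δt = 456 / 25.0 = 18.24 m/s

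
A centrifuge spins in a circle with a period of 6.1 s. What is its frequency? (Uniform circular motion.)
f = 1/T = 1/6.1 = 0.1639 Hz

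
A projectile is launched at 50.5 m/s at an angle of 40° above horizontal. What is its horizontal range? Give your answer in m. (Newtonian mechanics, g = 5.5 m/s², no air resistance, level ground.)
R = v₀² sin(2θ) / g = 456.6 m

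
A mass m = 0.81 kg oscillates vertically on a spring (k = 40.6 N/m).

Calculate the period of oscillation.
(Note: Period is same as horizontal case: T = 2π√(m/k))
T = 2π√(m/k) = 2π√(0.81/40.6) = 0.8875 s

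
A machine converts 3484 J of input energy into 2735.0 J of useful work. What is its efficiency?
η = W_out/W_in = 2735.0/3484 = 0.785 = 78.5%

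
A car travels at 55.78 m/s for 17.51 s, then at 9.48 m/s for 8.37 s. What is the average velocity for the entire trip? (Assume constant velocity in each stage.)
d₁ = v₁t₁ = 55.78 × 17.51 = 976.708 m
d₂ = v₂t₂ = 9.48 × 8.37 = 79.3476 m
d_total = 1056.06 m, t_total = 25.88 s
v_avg = d_total/t_total = 1056.06/25.88 = 40.81 m/s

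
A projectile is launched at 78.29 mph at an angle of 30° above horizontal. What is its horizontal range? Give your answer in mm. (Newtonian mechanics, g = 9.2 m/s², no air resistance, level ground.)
R = v₀² sin(2θ) / g (with unit conversion) = 115300.0 mm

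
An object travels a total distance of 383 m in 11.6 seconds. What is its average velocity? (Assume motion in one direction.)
v_avg = Δd / Δt = 383 / 11.6 = 33.02 m/s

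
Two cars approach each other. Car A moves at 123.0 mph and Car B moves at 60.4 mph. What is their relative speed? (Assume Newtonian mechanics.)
v_rel = v_A + v_B = 123.0 + 60.4 = 183.4 mph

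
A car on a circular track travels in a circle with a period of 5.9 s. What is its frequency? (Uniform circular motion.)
f = 1/T = 1/5.9 = 0.1695 Hz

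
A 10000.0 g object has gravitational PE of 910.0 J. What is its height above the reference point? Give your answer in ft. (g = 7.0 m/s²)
PE = mgh → h = PE/(mg) = 910 J / (10 kg × 7.0 m/s²) = 13 m = 42.65 ft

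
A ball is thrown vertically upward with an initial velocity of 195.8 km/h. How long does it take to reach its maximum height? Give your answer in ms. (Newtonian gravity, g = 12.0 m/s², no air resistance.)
t_up = v₀/g (with unit conversion) = 4532.0 ms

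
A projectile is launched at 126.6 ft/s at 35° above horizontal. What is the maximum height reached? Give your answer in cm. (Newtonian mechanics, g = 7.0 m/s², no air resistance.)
H = v₀²sin²(θ)/(2g) (with unit conversion) = 3499.0 cm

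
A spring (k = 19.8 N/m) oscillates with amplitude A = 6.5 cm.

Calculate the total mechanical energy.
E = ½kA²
E = ½kA² = ½×19.8×(0.065)² = 0.04183 J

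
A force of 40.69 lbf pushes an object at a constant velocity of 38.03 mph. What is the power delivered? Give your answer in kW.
P = Fv = 181 N × 17 m/s = 3077 W = 3.077 kW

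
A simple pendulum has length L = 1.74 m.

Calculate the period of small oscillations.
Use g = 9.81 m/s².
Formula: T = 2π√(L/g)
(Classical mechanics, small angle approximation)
T = 2π√(L/g) = 2π√(1.74/9.81) = 2.646 s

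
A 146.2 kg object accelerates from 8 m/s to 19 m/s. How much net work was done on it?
W_net = ΔKE = ½m(v₂² − v₁²) = ½×146.2×(19² − 8²) = 21710.7 J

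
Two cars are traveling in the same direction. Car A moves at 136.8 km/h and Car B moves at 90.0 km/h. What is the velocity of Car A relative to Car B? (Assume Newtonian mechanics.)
v_rel = v_A - v_B = 136.8 - 90.0 = 46.8 km/h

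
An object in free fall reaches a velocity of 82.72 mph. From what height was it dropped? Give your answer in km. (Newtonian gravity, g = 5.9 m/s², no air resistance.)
h = v²/(2g) (with unit conversion) = 0.1159 km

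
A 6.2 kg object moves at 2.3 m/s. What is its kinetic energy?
KE = ½mv² = ½×6.2×2.3² = 16.399 J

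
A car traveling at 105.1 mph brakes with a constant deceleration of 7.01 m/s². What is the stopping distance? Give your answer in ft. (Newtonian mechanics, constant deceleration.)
d = v₀² / (2a) (with unit conversion) = 516.6 ft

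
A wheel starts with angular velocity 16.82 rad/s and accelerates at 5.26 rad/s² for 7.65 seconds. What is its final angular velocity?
ω = ω₀ + αt = 16.82 + 5.26 × 7.65 = 57.06 rad/s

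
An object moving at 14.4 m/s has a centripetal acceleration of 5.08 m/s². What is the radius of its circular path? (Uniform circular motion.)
r = v²/a_c = 14.4²/5.08 = 40.82 m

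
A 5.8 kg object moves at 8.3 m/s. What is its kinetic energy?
KE = ½mv² = ½×5.8×8.3² = 199.781 J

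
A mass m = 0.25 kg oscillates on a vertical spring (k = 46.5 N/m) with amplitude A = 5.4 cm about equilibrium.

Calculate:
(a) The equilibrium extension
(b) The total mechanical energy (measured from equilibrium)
x_eq = mg/k = 0.25×9.81/46.5 = 0.05274 m = 5.274 cm
E = ½kA² = ½×46.5×(0.054)² = 0.0678 J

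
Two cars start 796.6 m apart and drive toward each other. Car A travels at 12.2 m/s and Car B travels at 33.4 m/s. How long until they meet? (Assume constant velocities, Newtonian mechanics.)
Combined speed: v_combined = 12.2 + 33.4 = 45.6 m/s
Time to meet: t = d/45.6 = 796.6/45.6 = 17.47 s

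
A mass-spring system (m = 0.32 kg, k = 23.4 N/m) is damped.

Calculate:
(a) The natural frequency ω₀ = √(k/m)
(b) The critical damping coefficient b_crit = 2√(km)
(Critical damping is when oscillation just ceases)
ω₀ = √(k/m) = √(23.4/0.32) = 8.551 rad/s
b_crit = 2√(km) = 2√(23.4×0.32) = 5.473 kg/s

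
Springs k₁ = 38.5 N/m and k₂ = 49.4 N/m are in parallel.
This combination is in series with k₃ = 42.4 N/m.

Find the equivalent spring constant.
k₁₂ = k₁ + k₂ = 87.9 N/m (parallel)
1/k_eq = 1/k₁₂ + 1/k₃ → k_eq = 28.6 N/m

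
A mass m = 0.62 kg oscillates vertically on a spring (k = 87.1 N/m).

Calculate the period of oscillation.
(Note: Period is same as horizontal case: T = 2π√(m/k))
T = 2π√(m/k) = 2π√(0.62/87.1) = 0.5301 s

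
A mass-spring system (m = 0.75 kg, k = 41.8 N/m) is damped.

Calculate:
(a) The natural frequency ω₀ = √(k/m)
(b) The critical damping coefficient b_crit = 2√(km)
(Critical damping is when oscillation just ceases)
ω₀ = √(k/m) = √(41.8/0.75) = 7.465 rad/s
b_crit = 2√(km) = 2√(41.8×0.75) = 11.2 kg/s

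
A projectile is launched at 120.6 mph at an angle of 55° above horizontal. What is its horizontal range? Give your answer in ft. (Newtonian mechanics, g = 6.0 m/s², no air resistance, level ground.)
R = v₀² sin(2θ) / g (with unit conversion) = 1494.0 ft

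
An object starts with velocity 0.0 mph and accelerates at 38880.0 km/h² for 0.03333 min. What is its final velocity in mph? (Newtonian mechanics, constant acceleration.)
v = v₀ + at (with unit conversion) = 13.42 mph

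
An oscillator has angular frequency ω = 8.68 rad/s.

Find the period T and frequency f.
T = 2π/ω = 2π/8.68 = 0.7239 s; f = ω/2π = 1.381 Hz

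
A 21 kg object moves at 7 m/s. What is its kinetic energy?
KE = ½mv² = ½×21×7² = 514.5 J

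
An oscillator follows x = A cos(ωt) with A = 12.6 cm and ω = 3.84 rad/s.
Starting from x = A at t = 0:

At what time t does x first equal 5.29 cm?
cos(ωt) = x/A = 5.29/12.6 = 0.4198
ωt = arccos(0.4198) = 1.138 rad
t = 1.138/3.84 = 0.2962 s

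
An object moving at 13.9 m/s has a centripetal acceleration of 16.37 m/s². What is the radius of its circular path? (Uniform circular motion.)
r = v²/a_c = 13.9²/16.37 = 11.8 m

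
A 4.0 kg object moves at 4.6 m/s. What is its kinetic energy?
KE = ½mv² = ½×4.0×4.6² = 42.32 J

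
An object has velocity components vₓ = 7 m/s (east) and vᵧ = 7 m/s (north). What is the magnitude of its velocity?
|v| = √(vₓ² + vᵧ²) = √(7² + 7²) = √(98) = 9.9 m/s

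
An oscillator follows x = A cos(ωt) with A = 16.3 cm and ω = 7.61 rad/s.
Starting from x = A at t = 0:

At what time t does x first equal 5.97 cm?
cos(ωt) = x/A = 5.97/16.3 = 0.3663
ωt = arccos(0.3663) = 1.196 rad
t = 1.196/7.61 = 0.1571 s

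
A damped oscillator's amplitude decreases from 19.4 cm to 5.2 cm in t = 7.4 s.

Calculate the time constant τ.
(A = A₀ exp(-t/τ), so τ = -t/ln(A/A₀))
A/A₀ = 5.2/19.4 = 0.268; ln(A/A₀) = -1.317
τ = −t/ln(A/A₀) = −7.4/-1.317 = 5.62 s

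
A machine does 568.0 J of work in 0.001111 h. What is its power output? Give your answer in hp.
P = W/t = 568 J / 4 s = 142 W = 0.1904 hp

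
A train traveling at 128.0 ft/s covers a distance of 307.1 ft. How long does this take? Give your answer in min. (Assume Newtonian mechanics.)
t = d/v (with unit conversion) = 0.03999 min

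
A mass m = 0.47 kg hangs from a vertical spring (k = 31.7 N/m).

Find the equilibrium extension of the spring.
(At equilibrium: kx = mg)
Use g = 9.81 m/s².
x_eq = mg/k = 0.47×9.81/31.7 = 0.1454 m = 14.54 cm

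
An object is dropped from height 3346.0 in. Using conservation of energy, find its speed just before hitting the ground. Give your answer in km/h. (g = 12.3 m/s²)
mgh = ½mv² → v = √(2gh) = √(2×12.3×84.99) = 45.72 m/s = 164.6 km/h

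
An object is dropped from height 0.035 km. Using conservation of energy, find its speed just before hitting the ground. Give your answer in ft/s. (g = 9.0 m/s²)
mgh = ½mv² → v = √(2gh) = √(2×9.0×35) = 25.1 m/s = 82.35 ft/s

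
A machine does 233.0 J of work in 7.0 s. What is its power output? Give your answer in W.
P = W/t = 233 J / 7 s = 33.29 W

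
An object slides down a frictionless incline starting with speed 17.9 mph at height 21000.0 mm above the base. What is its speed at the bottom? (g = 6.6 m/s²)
½mv₀² + mgh = ½mv² → v = √(v₀² + 2gh) = √(8.002² + 2×6.6×21) = 18.47 m/s = 41.32 mph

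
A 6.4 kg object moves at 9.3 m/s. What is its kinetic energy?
KE = ½mv² = ½×6.4×9.3² = 276.768 J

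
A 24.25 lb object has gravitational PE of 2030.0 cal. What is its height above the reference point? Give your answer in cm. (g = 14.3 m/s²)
PE = mgh → h = PE/(mg) = 8494 J / (11 kg × 14.3 m/s²) = 54 m = 5400.0 cm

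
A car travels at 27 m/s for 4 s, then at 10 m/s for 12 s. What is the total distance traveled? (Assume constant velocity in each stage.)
d₁ = v₁t₁ = 27 × 4 = 108 m
d₂ = v₂t₂ = 10 × 12 = 120 m
d_total = 108 + 120 = 228 m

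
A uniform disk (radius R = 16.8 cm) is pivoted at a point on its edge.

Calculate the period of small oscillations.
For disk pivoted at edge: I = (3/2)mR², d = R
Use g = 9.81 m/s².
I/m = (3/2)R² = 0.04234 m²; d = R = 0.168 m
T = 2π√((3/2)R²/(gR)) = 2π√(3R/(2g)) = 1.007 s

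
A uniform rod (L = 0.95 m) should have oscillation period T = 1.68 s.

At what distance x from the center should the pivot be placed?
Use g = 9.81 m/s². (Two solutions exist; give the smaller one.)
T = 2π√((L²/12 + x²)/(gx)). Let c = T²g/(4π²) = 0.7013.
x² − cx + L²/12 = 0 → x = (c − √(c² − L²/3))/2 = 0.1321 m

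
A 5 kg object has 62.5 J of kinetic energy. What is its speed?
KE = ½mv² → v = √(2KE/m) = √(2×62.5/5) = 5.0 m/s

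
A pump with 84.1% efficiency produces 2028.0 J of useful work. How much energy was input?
W_in = W_out/η = 2028.0/0.841 = 2411.4 J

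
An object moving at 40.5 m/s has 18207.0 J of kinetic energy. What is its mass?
KE = ½mv² → m = 2KE/v² = 2×18207.0/40.5² = 22.2 kg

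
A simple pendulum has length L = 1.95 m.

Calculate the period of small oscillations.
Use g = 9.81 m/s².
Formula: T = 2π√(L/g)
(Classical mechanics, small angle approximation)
T = 2π√(L/g) = 2π√(1.95/9.81) = 2.801 s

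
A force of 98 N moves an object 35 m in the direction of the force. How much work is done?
W = Fd = 98×35 = 3430.0 J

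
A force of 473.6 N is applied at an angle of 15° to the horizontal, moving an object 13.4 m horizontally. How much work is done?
W = Fd cosθ = 473.6×13.4×cos(15°) = 6130.0 J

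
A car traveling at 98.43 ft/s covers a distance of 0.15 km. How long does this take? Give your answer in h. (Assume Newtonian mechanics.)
t = d/v (with unit conversion) = 0.001389 h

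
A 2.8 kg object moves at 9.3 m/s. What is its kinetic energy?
KE = ½mv² = ½×2.8×9.3² = 121.086 J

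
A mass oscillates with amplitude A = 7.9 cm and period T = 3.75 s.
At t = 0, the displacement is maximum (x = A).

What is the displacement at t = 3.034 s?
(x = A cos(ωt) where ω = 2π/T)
ω = 2π/T = 2π/3.75 = 1.676 rad/s
x = A cos(ωt) = 7.9×cos(1.676×3.034) = 2.865 cm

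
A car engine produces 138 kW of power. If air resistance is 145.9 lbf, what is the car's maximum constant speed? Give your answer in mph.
P = Fv → v = P/F = 138000 W / 649 N = 212.6 m/s = 475.7 mph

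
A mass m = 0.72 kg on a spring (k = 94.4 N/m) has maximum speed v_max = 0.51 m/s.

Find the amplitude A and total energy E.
½mv²_max = ½kA² → A = v_max√(m/k) = 0.51×√(0.72/94.4) = 0.04454 m = 4.454 cm
E = ½mv²_max = ½×0.72×0.51² = 0.09364 J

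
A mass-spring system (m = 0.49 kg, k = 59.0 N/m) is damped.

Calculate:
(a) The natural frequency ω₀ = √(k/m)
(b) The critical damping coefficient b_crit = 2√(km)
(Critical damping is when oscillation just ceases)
ω₀ = √(k/m) = √(59.0/0.49) = 10.97 rad/s
b_crit = 2√(km) = 2√(59.0×0.49) = 10.75 kg/s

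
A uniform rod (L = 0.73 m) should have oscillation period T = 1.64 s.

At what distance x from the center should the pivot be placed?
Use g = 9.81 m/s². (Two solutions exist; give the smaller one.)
T = 2π√((L²/12 + x²)/(gx)). Let c = T²g/(4π²) = 0.6683.
x² − cx + L²/12 = 0 → x = (c − √(c² − L²/3))/2 = 0.07482 m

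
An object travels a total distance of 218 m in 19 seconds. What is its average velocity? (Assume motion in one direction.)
v_avg = Δd / Δt = 218 / 19 = 11.47 m/s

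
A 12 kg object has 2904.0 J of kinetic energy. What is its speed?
KE = ½mv² → v = √(2KE/m) = √(2×2904.0/12) = 22.0 m/s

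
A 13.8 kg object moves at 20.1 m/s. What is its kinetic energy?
KE = ½mv² = ½×13.8×20.1² = 2787.669 J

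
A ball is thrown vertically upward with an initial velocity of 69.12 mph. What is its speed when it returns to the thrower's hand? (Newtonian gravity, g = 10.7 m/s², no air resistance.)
By conservation of energy, the ball returns at the same speed = 69.12 mph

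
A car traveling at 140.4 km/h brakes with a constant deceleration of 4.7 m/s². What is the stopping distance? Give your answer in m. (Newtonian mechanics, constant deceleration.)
d = v₀² / (2a) (with unit conversion) = 161.8 m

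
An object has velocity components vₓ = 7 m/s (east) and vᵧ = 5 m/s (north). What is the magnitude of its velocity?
|v| = √(vₓ² + vᵧ²) = √(7² + 5²) = √(74) = 8.6 m/s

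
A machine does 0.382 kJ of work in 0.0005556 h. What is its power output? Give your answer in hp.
P = W/t = 382 J / 2 s = 191 W = 0.2561 hp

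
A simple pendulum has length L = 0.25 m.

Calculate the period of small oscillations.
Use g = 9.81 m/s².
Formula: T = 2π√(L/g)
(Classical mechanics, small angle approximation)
T = 2π√(L/g) = 2π√(0.25/9.81) = 1.003 s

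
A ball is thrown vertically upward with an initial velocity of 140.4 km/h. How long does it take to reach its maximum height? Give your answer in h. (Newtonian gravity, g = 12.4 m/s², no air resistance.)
t_up = v₀/g (with unit conversion) = 0.0008737 h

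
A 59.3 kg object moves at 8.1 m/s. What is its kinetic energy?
KE = ½mv² = ½×59.3×8.1² = 1945.336 J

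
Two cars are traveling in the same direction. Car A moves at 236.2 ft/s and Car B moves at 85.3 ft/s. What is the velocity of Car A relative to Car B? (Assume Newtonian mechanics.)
v_rel = v_A - v_B = 236.2 - 85.3 = 150.9 ft/s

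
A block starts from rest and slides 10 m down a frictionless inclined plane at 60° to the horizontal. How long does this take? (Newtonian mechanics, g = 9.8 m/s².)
a = g sin(θ) = 9.8 × sin(60°) = 8.49 m/s²
t = √(2d/a) = √(2 × 10 / 8.49) = 1.54 s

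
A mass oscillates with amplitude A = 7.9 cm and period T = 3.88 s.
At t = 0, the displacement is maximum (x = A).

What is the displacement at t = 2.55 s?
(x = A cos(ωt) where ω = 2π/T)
ω = 2π/T = 2π/3.88 = 1.619 rad/s
x = A cos(ωt) = 7.9×cos(1.619×2.55) = -4.349 cm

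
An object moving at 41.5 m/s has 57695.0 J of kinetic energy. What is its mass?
KE = ½mv² → m = 2KE/v² = 2×57695.0/41.5² = 67.0 kg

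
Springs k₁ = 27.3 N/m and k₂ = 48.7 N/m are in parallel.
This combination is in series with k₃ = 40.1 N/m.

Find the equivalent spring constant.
k₁₂ = k₁ + k₂ = 76 N/m (parallel)
1/k_eq = 1/k₁₂ + 1/k₃ → k_eq = 26.25 N/m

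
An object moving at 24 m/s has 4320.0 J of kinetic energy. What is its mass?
KE = ½mv² → m = 2KE/v² = 2×4320.0/24² = 15.0 kg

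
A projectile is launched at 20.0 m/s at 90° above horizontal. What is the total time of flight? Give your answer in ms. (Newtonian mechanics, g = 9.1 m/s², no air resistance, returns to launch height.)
T = 2v₀sin(θ)/g (with unit conversion) = 4396.0 ms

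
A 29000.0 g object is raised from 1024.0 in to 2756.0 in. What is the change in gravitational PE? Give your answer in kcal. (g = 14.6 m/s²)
ΔPE = mg(h₂ − h₁) = 29 kg × 14.6 m/s² × (70 − 26.01) m = 1.863e+04 J = 4.452 kcal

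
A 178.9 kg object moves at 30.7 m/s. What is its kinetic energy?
KE = ½mv² = ½×178.9×30.7² = 84305.73 J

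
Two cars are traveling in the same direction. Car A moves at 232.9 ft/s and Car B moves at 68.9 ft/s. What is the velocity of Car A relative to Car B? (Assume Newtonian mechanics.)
v_rel = v_A - v_B = 232.9 - 68.9 = 164.0 ft/s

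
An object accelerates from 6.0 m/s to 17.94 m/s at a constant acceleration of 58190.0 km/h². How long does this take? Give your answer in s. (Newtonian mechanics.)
t = (v - v₀)/a (with unit conversion) = 2.659 s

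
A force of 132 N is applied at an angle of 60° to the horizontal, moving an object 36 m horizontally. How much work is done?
W = Fd cosθ = 132×36×cos(60°) = 2376.0 J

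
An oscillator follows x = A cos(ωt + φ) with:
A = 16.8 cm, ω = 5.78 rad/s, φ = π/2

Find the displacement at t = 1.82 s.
x = A cos(ωt + φ) = 16.8×cos(5.78×1.82 + π/2) = 14.93 cm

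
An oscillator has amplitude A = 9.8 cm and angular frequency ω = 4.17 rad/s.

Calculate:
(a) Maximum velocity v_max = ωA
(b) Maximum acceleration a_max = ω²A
v_max = ωA = 4.17×0.098 = 0.4087 m/s
a_max = ω²A = 4.17²×0.098 = 1.704 m/s²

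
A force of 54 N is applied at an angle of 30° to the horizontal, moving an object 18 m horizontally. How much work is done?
W = Fd cosθ = 54×18×cos(30°) = 841.78 J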